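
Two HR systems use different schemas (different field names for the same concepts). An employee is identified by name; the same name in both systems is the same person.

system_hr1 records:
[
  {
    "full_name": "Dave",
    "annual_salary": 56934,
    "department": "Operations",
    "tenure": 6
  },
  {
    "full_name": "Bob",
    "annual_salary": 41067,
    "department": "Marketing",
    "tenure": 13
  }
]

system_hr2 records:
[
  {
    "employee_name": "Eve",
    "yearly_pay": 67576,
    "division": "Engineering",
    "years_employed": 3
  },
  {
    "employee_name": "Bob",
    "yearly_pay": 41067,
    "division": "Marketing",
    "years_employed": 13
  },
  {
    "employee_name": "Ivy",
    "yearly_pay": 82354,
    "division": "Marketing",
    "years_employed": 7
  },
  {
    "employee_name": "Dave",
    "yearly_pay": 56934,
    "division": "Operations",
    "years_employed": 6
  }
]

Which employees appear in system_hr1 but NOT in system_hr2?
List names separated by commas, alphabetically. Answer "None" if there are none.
None

Schema mapping: "full_name" (system_hr1) = "employee_name" (system_hr2) = employee name

Names in system_hr1: ['Bob', 'Dave']
Names in system_hr2: ['Bob', 'Dave', 'Eve', 'Ivy']

In system_hr1 but not system_hr2: None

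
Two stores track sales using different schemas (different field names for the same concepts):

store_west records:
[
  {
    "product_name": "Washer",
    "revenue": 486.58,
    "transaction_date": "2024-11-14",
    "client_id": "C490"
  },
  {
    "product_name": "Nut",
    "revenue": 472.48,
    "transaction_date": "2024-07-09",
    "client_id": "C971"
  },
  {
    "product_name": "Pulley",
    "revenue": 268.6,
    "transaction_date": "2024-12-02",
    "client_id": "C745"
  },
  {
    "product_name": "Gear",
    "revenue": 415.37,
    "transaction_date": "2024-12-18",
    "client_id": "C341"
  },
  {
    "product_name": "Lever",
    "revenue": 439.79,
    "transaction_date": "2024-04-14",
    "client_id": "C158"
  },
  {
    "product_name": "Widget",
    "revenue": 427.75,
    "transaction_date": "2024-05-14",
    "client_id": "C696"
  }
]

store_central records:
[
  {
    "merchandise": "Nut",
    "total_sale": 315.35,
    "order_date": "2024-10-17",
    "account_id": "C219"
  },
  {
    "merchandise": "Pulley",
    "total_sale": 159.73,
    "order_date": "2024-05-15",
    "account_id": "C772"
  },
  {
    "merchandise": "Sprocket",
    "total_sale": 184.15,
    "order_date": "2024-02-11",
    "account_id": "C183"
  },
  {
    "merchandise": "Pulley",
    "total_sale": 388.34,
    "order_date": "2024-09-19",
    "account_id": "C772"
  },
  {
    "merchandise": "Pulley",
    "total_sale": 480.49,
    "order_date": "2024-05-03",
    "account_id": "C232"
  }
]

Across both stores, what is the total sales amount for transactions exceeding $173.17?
3878.9

Schema mapping: "revenue" (store_west) = "total_sale" (store_central) = sale amount

Sum of sales > $173.17 in store_west: 2510.57
Sum of sales > $173.17 in store_central: 1368.33

Total: 2510.57 + 1368.33 = 3878.9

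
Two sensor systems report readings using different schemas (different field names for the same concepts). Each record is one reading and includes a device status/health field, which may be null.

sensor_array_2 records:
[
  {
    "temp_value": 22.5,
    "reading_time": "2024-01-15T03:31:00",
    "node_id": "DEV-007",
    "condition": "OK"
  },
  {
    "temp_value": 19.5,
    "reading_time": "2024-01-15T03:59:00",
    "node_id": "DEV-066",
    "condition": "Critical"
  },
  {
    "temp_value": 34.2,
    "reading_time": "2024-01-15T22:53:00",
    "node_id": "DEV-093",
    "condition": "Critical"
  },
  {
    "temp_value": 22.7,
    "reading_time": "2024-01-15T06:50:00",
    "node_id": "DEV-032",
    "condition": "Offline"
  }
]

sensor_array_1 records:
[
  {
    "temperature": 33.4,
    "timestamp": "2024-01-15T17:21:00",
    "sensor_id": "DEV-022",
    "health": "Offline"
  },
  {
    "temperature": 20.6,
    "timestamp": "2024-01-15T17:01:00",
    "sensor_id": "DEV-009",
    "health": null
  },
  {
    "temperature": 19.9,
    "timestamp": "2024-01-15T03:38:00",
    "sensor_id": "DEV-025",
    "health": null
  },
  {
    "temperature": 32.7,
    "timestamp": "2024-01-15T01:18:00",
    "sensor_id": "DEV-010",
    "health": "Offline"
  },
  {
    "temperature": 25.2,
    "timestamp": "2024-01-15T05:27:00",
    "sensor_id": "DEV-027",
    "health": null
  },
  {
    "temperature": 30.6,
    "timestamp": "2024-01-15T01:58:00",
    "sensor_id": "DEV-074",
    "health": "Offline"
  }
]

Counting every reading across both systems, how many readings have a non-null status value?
7

Schema mapping: "condition" (sensor_array_2) = "health" (sensor_array_1) = status

Non-null in sensor_array_2: 4
Non-null in sensor_array_1: 3

Total non-null: 4 + 3 = 7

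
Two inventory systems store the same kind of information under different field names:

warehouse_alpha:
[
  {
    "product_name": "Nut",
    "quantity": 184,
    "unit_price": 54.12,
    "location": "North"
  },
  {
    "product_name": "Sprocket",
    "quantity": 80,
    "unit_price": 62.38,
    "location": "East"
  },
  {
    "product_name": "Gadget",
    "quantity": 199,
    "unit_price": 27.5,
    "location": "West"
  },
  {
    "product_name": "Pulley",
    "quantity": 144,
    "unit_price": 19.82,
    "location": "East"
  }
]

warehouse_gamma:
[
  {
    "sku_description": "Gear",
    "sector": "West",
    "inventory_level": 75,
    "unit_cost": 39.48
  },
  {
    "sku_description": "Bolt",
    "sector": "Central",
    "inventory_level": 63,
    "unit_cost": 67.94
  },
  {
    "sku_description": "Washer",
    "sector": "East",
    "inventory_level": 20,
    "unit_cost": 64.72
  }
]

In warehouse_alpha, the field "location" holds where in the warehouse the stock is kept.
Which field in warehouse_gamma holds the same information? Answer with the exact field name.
sector

In warehouse_alpha, "location" holds where in the warehouse the stock is kept.
The fields in warehouse_gamma are: "sku_description", "sector", "inventory_level", "unit_cost".
"sector" is the match: the name refers to the same concept and its values are area labels (e.g. 'Central', 'East').
The other fields ("sku_description", "inventory_level", "unit_cost") hold different kinds of data.

So "location" in warehouse_alpha corresponds to "sector" in warehouse_gamma.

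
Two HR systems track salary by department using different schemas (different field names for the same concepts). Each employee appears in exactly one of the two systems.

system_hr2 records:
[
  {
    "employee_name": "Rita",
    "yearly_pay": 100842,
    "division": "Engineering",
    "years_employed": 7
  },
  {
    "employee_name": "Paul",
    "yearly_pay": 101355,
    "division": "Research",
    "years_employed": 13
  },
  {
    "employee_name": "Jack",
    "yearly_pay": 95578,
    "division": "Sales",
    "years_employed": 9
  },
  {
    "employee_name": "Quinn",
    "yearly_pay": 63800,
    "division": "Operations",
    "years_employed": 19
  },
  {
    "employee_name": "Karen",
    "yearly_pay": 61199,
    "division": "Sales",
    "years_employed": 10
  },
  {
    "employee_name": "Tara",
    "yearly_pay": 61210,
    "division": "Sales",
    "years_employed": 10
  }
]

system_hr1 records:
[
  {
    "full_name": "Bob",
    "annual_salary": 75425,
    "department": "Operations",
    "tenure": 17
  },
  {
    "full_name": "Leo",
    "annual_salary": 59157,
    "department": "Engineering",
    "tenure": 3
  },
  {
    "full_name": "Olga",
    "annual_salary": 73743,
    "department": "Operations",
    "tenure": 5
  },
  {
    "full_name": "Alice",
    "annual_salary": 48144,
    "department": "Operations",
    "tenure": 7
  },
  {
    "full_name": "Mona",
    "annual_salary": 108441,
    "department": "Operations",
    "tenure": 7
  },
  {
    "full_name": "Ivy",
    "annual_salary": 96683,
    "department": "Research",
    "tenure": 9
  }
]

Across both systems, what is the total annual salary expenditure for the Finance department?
0

Schema mappings:
- "division" (system_hr2) = "department" (system_hr1) = department
- "yearly_pay" (system_hr2) = "annual_salary" (system_hr1) = salary

Finance salaries from system_hr2: 0
Finance salaries from system_hr1: 0

Total: 0 + 0 = 0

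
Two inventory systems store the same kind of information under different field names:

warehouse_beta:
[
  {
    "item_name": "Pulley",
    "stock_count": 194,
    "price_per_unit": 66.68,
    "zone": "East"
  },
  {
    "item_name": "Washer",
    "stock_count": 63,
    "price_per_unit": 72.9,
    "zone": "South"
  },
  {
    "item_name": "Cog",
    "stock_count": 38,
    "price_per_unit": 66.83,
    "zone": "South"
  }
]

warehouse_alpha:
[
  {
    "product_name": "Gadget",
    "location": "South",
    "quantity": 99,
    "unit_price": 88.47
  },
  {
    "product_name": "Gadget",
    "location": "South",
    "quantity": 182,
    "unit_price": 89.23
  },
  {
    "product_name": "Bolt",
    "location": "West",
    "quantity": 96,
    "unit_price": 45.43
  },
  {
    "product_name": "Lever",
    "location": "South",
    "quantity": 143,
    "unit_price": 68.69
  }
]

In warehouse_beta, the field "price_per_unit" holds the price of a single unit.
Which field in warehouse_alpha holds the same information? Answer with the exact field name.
unit_price

In warehouse_beta, "price_per_unit" holds the price of a single unit.
The fields in warehouse_alpha are: "product_name", "location", "quantity", "unit_price".
"unit_price" is the match: the name refers to the same concept and its values are decimal currency amounts (e.g. 88.47, 89.23).
The other fields ("product_name", "location", "quantity") hold different kinds of data.

So "price_per_unit" in warehouse_beta corresponds to "unit_price" in warehouse_alpha.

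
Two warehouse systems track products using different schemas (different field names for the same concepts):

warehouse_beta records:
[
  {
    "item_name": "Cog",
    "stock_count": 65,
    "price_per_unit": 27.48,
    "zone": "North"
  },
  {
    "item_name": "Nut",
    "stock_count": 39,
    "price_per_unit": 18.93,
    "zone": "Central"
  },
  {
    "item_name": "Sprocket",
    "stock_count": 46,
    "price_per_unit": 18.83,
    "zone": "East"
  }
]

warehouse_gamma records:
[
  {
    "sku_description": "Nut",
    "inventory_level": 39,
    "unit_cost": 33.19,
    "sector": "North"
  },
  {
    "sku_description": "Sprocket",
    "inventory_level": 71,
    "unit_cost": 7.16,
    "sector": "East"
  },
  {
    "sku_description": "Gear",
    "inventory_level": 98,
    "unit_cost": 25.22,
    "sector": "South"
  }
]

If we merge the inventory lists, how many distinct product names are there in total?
4

Schema mapping: "item_name" (warehouse_beta) = "sku_description" (warehouse_gamma) = product name

Products in warehouse_beta: ['Cog', 'Nut', 'Sprocket']
Products in warehouse_gamma: ['Gear', 'Nut', 'Sprocket']

Union (unique products): ['Cog', 'Gear', 'Nut', 'Sprocket']
Count: 4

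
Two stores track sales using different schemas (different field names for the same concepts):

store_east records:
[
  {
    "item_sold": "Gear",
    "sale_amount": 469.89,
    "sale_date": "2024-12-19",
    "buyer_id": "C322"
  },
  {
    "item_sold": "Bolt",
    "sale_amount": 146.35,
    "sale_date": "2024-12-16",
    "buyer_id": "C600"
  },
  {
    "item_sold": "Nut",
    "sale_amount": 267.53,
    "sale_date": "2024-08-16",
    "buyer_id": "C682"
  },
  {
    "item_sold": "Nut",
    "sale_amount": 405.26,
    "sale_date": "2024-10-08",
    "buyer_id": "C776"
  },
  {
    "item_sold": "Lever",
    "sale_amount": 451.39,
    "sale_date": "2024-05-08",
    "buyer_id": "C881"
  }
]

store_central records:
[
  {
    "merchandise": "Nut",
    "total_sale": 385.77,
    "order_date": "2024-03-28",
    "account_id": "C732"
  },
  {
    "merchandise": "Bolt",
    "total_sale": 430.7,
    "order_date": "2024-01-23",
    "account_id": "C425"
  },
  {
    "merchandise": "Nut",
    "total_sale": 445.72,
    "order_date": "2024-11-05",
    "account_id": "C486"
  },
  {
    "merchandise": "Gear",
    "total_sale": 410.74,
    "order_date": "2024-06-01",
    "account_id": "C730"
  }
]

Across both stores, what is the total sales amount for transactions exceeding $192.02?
3267.0

Schema mapping: "sale_amount" (store_east) = "total_sale" (store_central) = sale amount

Sum of sales > $192.02 in store_east: 1594.07
Sum of sales > $192.02 in store_central: 1672.93

Total: 1594.07 + 1672.93 = 3267.0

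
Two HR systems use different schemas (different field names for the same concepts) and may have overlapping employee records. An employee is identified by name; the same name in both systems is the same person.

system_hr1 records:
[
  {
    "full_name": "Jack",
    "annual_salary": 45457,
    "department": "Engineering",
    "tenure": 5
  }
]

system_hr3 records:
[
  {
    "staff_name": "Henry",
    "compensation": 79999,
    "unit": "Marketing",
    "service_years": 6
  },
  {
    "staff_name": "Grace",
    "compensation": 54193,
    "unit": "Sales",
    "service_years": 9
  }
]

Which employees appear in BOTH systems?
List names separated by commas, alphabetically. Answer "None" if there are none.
None

Schema mapping: "full_name" (system_hr1) = "staff_name" (system_hr3) = employee name

Names in system_hr1: ['Jack']
Names in system_hr3: ['Grace', 'Henry']

Intersection: None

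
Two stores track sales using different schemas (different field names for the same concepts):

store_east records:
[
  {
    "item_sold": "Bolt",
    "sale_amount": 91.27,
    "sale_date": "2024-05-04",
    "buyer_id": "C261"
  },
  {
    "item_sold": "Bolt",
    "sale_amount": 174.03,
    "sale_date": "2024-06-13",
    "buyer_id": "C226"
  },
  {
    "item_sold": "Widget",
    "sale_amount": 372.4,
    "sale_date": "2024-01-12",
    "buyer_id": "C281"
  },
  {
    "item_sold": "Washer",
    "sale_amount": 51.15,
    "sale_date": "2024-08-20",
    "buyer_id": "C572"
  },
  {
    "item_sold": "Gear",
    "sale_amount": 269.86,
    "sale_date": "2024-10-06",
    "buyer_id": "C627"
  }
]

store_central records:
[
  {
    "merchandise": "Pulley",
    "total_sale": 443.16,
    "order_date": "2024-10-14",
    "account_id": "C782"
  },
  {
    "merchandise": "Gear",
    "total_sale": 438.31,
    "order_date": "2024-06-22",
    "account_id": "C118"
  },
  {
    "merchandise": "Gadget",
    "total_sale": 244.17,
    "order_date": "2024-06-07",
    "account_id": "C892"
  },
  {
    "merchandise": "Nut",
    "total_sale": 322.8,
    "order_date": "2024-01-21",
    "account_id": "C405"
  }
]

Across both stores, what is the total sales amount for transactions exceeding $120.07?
2264.73

Schema mapping: "sale_amount" (store_east) = "total_sale" (store_central) = sale amount

Sum of sales > $120.07 in store_east: 816.29
Sum of sales > $120.07 in store_central: 1448.44

Total: 816.29 + 1448.44 = 2264.73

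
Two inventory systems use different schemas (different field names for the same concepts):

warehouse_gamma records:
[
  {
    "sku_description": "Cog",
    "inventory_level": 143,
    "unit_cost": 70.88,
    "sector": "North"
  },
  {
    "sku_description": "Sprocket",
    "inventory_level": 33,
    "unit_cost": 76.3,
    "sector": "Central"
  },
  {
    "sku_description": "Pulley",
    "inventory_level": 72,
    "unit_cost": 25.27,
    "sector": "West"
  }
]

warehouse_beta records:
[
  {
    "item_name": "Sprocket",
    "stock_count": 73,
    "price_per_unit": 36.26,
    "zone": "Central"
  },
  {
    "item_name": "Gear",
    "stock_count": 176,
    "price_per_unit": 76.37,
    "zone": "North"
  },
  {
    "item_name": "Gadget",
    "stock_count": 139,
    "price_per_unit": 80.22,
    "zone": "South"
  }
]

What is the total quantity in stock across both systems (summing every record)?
636

To reconcile these schemas, identify the field holding the quantity in stock in each system:
1. In warehouse_gamma it is "inventory_level"
2. In warehouse_beta it is "stock_count"

From warehouse_gamma: 143 + 33 + 72 = 248
From warehouse_beta: 73 + 176 + 139 = 388

Total: 248 + 388 = 636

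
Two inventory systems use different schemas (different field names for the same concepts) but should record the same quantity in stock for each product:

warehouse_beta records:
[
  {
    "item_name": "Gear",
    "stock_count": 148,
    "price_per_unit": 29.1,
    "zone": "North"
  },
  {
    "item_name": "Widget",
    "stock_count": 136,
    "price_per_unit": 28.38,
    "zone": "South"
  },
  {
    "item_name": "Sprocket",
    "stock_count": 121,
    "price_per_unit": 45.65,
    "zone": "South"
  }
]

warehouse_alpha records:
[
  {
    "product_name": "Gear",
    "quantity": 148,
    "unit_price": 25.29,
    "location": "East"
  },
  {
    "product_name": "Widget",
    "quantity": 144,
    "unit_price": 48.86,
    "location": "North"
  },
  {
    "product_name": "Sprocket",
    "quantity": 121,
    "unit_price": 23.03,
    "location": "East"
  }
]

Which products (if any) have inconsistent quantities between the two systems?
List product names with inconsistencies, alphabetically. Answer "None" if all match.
Widget

Schema mappings:
- "item_name" (warehouse_beta) = "product_name" (warehouse_alpha) = product name
- "stock_count" (warehouse_beta) = "quantity" (warehouse_alpha) = quantity

Comparison:
  Gear: 148 vs 148 - MATCH
  Widget: 136 vs 144 - MISMATCH
  Sprocket: 121 vs 121 - MATCH

Products with inconsistencies: Widget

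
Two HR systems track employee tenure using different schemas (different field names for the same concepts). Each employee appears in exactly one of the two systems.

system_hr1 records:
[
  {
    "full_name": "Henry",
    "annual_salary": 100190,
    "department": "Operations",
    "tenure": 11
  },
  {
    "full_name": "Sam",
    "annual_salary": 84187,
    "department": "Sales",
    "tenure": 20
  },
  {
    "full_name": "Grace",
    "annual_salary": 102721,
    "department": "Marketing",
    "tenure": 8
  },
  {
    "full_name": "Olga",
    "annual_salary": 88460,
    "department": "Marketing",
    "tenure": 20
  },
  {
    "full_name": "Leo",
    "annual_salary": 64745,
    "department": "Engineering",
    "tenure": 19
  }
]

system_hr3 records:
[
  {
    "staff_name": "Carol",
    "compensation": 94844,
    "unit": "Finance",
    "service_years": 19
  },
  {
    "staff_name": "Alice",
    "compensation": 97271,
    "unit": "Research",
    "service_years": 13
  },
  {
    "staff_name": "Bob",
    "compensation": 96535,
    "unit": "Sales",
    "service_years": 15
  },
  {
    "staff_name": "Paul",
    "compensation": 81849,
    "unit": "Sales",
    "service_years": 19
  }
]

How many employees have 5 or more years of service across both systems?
9

Reconcile schemas: "tenure" (system_hr1) = "service_years" (system_hr3) = years of service

From system_hr1: 5 employees with >= 5 years
From system_hr3: 4 employees with >= 5 years

Total: 5 + 4 = 9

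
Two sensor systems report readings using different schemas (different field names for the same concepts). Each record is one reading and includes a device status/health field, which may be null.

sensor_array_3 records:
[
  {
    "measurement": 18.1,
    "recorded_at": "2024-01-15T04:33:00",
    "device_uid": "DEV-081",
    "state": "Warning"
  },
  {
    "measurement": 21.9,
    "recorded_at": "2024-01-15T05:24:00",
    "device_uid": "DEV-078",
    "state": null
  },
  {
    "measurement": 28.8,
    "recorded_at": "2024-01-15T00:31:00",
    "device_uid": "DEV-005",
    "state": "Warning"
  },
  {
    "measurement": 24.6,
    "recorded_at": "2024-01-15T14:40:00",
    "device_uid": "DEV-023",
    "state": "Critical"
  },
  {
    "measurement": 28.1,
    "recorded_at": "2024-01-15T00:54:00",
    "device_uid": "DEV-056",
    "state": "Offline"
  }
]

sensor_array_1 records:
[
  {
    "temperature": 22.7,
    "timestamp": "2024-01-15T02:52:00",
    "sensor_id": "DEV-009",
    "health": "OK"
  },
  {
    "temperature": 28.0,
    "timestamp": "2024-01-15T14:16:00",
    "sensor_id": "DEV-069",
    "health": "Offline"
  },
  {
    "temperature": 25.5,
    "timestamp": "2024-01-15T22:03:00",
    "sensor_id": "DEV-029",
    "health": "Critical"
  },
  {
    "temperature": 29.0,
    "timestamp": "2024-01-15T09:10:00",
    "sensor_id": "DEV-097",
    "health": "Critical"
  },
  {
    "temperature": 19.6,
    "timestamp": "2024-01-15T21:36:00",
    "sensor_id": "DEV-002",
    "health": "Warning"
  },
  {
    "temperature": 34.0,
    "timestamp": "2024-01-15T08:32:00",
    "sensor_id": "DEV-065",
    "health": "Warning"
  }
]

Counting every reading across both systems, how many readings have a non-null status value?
10

Schema mapping: "state" (sensor_array_3) = "health" (sensor_array_1) = status

Non-null in sensor_array_3: 4
Non-null in sensor_array_1: 6

Total non-null: 4 + 6 = 10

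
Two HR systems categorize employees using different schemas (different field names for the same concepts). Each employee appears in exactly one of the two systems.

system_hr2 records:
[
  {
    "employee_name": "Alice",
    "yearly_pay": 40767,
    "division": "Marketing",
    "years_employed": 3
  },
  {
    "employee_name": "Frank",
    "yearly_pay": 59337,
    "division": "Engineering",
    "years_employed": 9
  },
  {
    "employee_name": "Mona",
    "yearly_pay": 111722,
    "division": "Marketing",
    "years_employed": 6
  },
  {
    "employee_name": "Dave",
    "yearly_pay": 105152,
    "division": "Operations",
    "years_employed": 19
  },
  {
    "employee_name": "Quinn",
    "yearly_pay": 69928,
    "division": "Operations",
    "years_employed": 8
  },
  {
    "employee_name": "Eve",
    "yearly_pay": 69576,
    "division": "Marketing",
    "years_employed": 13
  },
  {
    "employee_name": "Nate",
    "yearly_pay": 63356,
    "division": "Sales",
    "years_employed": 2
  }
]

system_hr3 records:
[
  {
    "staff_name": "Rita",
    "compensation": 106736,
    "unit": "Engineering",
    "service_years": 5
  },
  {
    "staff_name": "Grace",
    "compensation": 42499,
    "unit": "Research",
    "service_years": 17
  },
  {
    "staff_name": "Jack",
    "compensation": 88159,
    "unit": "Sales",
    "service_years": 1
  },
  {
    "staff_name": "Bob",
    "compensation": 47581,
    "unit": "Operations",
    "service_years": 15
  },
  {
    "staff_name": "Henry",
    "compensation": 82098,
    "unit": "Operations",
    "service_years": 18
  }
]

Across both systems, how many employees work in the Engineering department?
2

Schema mapping: "division" (system_hr2) = "unit" (system_hr3) = department

Engineering employees in system_hr2: 1
Engineering employees in system_hr3: 1

Total in Engineering: 1 + 1 = 2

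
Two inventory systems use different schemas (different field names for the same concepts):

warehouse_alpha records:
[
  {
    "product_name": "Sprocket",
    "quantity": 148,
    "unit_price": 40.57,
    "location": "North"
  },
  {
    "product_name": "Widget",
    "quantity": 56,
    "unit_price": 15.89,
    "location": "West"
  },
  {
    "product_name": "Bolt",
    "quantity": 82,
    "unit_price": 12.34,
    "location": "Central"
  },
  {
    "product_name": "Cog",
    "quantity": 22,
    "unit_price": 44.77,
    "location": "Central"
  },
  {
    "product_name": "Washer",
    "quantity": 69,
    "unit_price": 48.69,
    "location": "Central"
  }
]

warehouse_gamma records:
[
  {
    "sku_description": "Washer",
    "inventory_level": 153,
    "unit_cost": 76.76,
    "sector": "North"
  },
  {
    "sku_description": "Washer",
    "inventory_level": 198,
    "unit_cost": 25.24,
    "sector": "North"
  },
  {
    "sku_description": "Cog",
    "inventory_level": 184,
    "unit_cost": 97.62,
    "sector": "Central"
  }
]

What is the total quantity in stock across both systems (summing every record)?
912

To reconcile these schemas, identify the field holding the quantity in stock in each system:
1. In warehouse_alpha it is "quantity"
2. In warehouse_gamma it is "inventory_level"

From warehouse_alpha: 148 + 56 + 82 + 22 + 69 = 377
From warehouse_gamma: 153 + 198 + 184 = 535

Total: 377 + 535 = 912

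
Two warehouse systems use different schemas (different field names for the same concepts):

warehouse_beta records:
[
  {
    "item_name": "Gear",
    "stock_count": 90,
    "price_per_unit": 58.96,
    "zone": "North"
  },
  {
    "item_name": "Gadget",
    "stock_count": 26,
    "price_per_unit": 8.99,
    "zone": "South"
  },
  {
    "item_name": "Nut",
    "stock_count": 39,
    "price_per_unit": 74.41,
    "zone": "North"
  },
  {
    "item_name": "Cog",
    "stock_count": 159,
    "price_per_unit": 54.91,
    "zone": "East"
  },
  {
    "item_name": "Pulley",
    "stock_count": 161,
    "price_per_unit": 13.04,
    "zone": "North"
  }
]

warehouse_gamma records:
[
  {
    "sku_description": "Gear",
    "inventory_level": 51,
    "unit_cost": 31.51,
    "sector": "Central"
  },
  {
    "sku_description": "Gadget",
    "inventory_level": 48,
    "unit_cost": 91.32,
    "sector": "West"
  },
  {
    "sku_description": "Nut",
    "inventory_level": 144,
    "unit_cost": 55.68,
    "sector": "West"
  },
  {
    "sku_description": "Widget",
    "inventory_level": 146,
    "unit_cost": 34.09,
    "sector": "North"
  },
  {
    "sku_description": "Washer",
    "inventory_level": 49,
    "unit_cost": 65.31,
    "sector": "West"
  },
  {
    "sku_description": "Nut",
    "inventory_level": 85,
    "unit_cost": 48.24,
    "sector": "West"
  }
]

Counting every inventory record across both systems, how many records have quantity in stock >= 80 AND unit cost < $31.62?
1

Schema mappings:
- "stock_count" (warehouse_beta) = "inventory_level" (warehouse_gamma) = quantity
- "price_per_unit" (warehouse_beta) = "unit_cost" (warehouse_gamma) = unit cost

Records meeting both conditions in warehouse_beta: 1
Records meeting both conditions in warehouse_gamma: 0

Total: 1 + 0 = 1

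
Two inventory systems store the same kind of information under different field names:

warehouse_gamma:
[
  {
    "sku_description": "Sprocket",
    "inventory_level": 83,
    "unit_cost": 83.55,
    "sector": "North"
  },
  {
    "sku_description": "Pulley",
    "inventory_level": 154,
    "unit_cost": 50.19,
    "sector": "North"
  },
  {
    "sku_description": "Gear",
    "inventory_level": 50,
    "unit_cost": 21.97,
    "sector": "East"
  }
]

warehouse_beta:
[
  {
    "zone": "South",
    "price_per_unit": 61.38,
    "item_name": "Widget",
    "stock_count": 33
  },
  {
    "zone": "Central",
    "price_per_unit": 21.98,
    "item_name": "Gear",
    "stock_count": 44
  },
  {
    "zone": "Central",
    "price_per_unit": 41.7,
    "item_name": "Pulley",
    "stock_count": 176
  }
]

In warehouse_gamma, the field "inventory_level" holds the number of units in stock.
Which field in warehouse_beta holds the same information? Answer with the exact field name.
stock_count

In warehouse_gamma, "inventory_level" holds the number of units in stock.
The fields in warehouse_beta are: "zone", "price_per_unit", "item_name", "stock_count".
"stock_count" is the match: the name refers to the same concept and its values are whole-number counts (e.g. 33, 44).
The other fields ("zone", "price_per_unit", "item_name") hold different kinds of data.

So "inventory_level" in warehouse_gamma corresponds to "stock_count" in warehouse_beta.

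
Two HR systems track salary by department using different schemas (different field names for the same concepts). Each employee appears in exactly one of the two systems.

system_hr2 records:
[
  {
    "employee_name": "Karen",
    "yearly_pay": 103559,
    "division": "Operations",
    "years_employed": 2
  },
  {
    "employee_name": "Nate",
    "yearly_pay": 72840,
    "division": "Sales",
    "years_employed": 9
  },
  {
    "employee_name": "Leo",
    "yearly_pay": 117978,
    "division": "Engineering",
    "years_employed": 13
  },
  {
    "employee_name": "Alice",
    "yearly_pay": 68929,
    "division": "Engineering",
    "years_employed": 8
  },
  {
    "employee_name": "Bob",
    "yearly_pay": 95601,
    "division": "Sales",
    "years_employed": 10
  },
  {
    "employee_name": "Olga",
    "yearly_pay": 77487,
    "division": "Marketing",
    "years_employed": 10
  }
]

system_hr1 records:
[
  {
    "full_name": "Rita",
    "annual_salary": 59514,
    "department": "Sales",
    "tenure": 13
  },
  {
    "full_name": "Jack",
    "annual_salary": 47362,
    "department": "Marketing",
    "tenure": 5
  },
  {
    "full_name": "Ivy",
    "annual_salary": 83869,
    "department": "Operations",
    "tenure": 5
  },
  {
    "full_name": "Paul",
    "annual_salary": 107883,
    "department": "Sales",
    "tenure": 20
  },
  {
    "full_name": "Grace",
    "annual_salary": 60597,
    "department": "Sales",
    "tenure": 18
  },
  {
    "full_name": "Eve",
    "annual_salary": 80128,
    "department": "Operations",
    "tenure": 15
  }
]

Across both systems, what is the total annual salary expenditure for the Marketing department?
124849

Schema mappings:
- "division" (system_hr2) = "department" (system_hr1) = department
- "yearly_pay" (system_hr2) = "annual_salary" (system_hr1) = salary

Marketing salaries from system_hr2: 77487
Marketing salaries from system_hr1: 47362

Total: 77487 + 47362 = 124849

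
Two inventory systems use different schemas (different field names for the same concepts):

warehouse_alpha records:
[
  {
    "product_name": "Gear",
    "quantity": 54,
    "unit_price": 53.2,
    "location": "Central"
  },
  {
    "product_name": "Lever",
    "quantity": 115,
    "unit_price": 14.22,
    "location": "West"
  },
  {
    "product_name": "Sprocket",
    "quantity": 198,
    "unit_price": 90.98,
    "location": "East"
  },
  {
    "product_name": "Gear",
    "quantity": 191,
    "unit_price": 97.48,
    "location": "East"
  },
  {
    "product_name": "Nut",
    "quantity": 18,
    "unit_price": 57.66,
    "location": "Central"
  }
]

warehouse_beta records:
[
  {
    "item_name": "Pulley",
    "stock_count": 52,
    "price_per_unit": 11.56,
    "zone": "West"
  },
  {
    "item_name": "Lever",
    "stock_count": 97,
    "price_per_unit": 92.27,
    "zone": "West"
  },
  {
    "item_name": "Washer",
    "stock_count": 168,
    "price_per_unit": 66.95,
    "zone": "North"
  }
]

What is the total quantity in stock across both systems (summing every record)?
893

To reconcile these schemas, identify the field holding the quantity in stock in each system:
1. In warehouse_alpha it is "quantity"
2. In warehouse_beta it is "stock_count"

From warehouse_alpha: 54 + 115 + 198 + 191 + 18 = 576
From warehouse_beta: 52 + 97 + 168 = 317

Total: 576 + 317 = 893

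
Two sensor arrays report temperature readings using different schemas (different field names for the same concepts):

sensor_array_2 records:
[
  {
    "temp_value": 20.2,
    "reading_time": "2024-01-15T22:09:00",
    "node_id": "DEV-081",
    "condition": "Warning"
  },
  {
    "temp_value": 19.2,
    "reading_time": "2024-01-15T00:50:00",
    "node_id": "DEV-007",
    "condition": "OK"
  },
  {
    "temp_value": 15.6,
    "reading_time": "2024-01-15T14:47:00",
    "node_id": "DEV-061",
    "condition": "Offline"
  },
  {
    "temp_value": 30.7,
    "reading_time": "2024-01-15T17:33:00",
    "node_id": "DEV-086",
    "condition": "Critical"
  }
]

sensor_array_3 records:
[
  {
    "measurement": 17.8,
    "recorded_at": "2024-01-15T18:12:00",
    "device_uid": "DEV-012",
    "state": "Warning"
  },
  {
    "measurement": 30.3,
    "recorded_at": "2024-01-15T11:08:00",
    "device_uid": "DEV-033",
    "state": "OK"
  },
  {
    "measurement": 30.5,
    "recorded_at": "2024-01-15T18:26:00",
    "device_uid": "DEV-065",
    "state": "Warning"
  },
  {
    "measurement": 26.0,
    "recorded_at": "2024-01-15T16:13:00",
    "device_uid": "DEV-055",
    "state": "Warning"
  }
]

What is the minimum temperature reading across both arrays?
15.6

Schema mapping: "temp_value" (sensor_array_2) = "measurement" (sensor_array_3) = temperature reading

Minimum in sensor_array_2: 15.6
Minimum in sensor_array_3: 17.8

Overall minimum: min(15.6, 17.8) = 15.6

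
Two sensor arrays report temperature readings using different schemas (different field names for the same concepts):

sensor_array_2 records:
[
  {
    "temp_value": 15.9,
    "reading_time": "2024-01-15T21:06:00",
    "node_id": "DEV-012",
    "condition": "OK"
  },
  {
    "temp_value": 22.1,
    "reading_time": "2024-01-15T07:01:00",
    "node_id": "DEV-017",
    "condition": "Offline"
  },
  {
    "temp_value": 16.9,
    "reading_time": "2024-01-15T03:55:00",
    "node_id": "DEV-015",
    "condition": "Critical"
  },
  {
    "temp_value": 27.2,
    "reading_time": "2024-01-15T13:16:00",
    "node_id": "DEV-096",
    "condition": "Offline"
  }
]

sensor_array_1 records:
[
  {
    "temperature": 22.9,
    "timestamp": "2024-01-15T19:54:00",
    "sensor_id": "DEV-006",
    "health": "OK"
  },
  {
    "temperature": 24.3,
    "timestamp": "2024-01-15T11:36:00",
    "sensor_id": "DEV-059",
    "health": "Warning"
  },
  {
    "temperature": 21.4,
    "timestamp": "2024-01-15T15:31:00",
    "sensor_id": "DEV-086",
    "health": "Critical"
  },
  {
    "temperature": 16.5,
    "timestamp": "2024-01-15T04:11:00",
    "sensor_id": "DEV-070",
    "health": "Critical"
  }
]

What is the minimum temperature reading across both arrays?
15.9

Schema mapping: "temp_value" (sensor_array_2) = "temperature" (sensor_array_1) = temperature reading

Minimum in sensor_array_2: 15.9
Minimum in sensor_array_1: 16.5

Overall minimum: min(15.9, 16.5) = 15.9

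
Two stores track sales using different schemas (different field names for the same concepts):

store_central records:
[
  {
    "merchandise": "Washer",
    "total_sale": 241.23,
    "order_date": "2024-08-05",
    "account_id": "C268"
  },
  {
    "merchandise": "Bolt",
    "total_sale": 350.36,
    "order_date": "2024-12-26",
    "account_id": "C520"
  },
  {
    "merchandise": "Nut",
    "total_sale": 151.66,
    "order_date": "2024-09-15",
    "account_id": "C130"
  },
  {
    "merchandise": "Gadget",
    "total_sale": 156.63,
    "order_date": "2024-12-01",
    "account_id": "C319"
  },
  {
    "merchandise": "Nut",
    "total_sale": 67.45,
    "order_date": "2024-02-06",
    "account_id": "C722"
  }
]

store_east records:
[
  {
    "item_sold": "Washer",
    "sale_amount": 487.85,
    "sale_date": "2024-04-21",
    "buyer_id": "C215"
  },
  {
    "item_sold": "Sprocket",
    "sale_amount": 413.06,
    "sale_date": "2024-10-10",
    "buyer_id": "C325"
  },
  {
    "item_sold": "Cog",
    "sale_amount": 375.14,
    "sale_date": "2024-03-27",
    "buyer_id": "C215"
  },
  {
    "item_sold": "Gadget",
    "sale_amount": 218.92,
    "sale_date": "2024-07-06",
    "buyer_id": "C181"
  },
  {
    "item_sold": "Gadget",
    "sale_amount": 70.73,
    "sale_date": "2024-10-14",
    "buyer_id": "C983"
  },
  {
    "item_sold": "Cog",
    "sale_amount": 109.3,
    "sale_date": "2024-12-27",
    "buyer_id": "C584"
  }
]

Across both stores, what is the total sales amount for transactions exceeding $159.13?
2086.56

Schema mapping: "total_sale" (store_central) = "sale_amount" (store_east) = sale amount

Sum of sales > $159.13 in store_central: 591.59
Sum of sales > $159.13 in store_east: 1494.97

Total: 591.59 + 1494.97 = 2086.56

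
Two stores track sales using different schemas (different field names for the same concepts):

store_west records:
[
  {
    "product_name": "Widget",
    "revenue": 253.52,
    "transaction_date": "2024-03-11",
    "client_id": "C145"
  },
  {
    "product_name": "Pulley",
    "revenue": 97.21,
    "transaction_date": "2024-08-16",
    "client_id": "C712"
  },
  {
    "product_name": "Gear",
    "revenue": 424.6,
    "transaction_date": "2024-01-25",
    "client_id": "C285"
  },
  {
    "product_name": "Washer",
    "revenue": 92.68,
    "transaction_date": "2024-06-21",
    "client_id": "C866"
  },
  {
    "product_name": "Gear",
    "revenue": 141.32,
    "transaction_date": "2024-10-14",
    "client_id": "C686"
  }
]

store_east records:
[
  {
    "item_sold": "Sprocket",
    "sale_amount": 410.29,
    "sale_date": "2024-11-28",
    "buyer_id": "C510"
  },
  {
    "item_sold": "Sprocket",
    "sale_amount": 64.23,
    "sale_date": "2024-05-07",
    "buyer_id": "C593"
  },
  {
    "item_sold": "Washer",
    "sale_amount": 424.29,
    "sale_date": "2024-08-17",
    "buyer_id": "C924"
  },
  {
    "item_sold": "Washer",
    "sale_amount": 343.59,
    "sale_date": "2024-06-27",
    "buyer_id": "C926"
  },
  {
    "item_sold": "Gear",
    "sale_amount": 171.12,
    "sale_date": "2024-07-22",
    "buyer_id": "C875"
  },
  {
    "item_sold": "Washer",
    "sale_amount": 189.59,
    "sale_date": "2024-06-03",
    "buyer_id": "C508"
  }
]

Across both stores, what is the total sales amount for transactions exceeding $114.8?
2358.32

Schema mapping: "revenue" (store_west) = "sale_amount" (store_east) = sale amount

Sum of sales > $114.8 in store_west: 819.44
Sum of sales > $114.8 in store_east: 1538.88

Total: 819.44 + 1538.88 = 2358.32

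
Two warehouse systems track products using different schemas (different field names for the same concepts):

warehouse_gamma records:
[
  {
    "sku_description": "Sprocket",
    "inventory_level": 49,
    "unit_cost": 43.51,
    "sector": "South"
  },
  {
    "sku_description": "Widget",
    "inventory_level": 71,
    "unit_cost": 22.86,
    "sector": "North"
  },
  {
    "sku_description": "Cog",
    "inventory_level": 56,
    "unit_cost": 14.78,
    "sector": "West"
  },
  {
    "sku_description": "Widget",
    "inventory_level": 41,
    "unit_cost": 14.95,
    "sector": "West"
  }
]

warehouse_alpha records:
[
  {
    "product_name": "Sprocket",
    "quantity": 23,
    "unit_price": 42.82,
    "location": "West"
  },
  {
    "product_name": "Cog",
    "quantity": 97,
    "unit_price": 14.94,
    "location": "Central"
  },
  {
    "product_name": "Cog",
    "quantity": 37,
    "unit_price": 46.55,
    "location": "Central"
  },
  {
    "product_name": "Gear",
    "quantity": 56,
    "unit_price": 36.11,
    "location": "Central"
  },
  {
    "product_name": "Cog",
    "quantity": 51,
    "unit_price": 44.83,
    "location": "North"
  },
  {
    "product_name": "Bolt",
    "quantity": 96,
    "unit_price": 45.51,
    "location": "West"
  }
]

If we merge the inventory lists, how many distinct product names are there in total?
5

Schema mapping: "sku_description" (warehouse_gamma) = "product_name" (warehouse_alpha) = product name

Products in warehouse_gamma: ['Cog', 'Sprocket', 'Widget']
Products in warehouse_alpha: ['Bolt', 'Cog', 'Gear', 'Sprocket']

Union (unique products): ['Bolt', 'Cog', 'Gear', 'Sprocket', 'Widget']
Count: 5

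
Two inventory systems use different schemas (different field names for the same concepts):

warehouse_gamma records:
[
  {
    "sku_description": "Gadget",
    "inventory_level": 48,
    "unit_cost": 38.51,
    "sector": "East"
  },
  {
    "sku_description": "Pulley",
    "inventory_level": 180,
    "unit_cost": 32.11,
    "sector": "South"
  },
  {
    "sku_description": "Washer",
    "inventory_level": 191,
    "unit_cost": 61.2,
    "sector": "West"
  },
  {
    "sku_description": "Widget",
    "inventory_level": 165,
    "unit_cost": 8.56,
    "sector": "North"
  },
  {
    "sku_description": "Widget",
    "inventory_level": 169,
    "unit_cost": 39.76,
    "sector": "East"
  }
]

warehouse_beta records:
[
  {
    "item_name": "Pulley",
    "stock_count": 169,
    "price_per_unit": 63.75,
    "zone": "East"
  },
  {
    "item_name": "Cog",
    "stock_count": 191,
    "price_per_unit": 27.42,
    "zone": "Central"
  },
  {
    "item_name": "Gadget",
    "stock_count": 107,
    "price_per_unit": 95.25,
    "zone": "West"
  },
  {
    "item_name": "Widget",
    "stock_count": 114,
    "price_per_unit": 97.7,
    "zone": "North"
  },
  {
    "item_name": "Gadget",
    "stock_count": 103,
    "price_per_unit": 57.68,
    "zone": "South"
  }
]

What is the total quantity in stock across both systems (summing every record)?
1437

To reconcile these schemas, identify the field holding the quantity in stock in each system:
1. In warehouse_gamma it is "inventory_level"
2. In warehouse_beta it is "stock_count"

From warehouse_gamma: 48 + 180 + 191 + 165 + 169 = 753
From warehouse_beta: 169 + 191 + 107 + 114 + 103 = 684

Total: 753 + 684 = 1437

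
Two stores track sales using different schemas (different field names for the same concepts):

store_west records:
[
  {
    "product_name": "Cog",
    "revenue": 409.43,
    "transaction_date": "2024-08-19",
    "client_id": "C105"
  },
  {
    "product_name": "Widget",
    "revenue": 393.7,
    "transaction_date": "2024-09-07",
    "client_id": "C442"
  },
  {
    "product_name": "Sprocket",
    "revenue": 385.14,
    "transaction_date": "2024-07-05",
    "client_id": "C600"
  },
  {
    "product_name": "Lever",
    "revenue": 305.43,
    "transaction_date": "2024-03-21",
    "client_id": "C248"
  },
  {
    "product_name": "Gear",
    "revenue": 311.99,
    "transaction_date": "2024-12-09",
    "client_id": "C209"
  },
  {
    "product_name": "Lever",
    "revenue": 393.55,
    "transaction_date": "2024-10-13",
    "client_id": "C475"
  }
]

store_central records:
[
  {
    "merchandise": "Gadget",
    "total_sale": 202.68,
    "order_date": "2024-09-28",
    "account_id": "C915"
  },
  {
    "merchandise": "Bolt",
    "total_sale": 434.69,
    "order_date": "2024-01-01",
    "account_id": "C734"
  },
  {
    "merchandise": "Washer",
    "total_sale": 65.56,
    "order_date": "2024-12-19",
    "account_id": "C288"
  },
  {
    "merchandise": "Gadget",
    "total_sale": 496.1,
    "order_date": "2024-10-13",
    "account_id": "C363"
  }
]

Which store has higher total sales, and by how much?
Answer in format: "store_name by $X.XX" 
store_west by $1000.21

Schema mapping: "revenue" (store_west) = "total_sale" (store_central) = sale amount

Total for store_west: 2199.24
Total for store_central: 1199.03

Difference: |2199.24 - 1199.03| = 1000.21
store_west has higher sales by $1000.21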